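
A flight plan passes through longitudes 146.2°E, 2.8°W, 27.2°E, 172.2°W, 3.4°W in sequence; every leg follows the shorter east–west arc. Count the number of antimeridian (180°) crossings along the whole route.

Leg 1: +146.2° → -2.8°, shortest Δλ = -149.0° (west) — does not cross 180°.
Leg 2: -2.8° → +27.2°, shortest Δλ = 30.0° (east) — does not cross 180°.
Leg 3: +27.2° → -172.2°, shortest Δλ = 160.6° (east) — crosses 180°.
Leg 4: -172.2° → -3.4°, shortest Δλ = 168.8° (east) — does not cross 180°.
Total crossings: 1.

1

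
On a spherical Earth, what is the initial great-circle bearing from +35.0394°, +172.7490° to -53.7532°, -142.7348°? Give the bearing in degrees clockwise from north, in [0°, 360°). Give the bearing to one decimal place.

155.3°

Δλ = -142.7348 − 172.7490 = -315.4838°; wrapped into (−180°, 180°]: 44.5162°.
θ = atan2( sin Δλ · cos φ₂ , cos φ₁ · sin φ₂ − sin φ₁ · cos φ₂ · cos Δλ )
  = atan2(0.41454, -0.90237) = 155.326° → normalised to [0°, 360°): 155.326°.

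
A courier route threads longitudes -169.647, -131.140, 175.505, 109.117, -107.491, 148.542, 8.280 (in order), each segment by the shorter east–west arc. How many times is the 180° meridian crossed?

3

Leg 1: -169.647° → -131.140°, shortest Δλ = 38.507° (east) — does not cross 180°.
Leg 2: -131.140° → +175.505°, shortest Δλ = -53.355° (west) — crosses 180°.
Leg 3: +175.505° → +109.117°, shortest Δλ = -66.388° (west) — does not cross 180°.
Leg 4: +109.117° → -107.491°, shortest Δλ = 143.392° (east) — crosses 180°.
Leg 5: -107.491° → +148.542°, shortest Δλ = -103.967° (west) — crosses 180°.
Leg 6: +148.542° → +8.280°, shortest Δλ = -140.262° (west) — does not cross 180°.
Total crossings: 3.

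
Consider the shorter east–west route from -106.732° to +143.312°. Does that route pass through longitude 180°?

Naïve |143.312 − -106.732| = 250.044° > 180°, so the shorter arc goes the other way round — across 180°.
Signed shortest Δλ = ((143.312 − -106.732 + 180) mod 360) − 180 = -109.956°.
Going west by 109.956° from -106.732° passes through 180° before reaching +143.312°.

Yes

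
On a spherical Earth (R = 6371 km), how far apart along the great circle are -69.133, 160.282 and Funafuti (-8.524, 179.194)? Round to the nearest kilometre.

Δλ = 179.194 − 160.282 = 18.912°.
Δφ = -8.524 − -69.133 = 60.609°.
a = sin²(Δφ/2) + cos φ₁ · cos φ₂ · sin²(Δλ/2) = 0.264125.
c = 2·atan2(√a, √(1−a)) = 1.07952 rad → d = 6371·c ≈ 6877.63 km.

6878 km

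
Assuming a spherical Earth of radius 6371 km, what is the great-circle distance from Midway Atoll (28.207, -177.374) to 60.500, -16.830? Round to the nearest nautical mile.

Δλ = -16.830 − -177.374 = 160.544°.
Δφ = 60.500 − 28.207 = 32.293°.
a = sin²(Δφ/2) + cos φ₁ · cos φ₂ · sin²(Δλ/2) = 0.498893.
c = 2·atan2(√a, √(1−a)) = 1.56858 rad → d = 6371·c ≈ 9993.44 km ≈ 5396.02 nmi.

5396 nmi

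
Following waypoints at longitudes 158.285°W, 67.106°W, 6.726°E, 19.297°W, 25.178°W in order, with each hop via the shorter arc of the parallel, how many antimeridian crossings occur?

0

Leg 1: -158.285° → -67.106°, shortest Δλ = 91.179° (east) — does not cross 180°.
Leg 2: -67.106° → +6.726°, shortest Δλ = 73.832° (east) — does not cross 180°.
Leg 3: +6.726° → -19.297°, shortest Δλ = -26.023° (west) — does not cross 180°.
Leg 4: -19.297° → -25.178°, shortest Δλ = -5.881° (west) — does not cross 180°.
Total crossings: 0.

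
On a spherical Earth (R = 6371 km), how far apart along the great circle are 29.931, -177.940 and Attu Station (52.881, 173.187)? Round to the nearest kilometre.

Δλ = 173.187 − -177.940 = 351.127°; wrapped into (−180°, 180°]: -8.873°.
Δφ = 52.881 − 29.931 = 22.950°.
a = sin²(Δφ/2) + cos φ₁ · cos φ₂ · sin²(Δλ/2) = 0.042707.
c = 2·atan2(√a, √(1−a)) = 0.41631 rad → d = 6371·c ≈ 2652.32 km.

2652 km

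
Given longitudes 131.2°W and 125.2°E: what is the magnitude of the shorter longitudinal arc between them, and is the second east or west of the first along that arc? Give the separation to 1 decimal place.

Raw difference: 125.2 − -131.2 = 256.4°.
Normalise into (−180°, 180°]: 256.4° − 360° = -103.6°.
Negative ⇒ the second point lies to the west; separation 103.6°.

103.6° west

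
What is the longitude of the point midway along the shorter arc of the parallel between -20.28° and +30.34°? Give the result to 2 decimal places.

+5.03°

Signed shortest Δλ from -20.28° to +30.34° is +50.62°.
Midpoint longitude = -20.28° + (+50.62°)/2 = -20.28° + 25.31° = +5.03°.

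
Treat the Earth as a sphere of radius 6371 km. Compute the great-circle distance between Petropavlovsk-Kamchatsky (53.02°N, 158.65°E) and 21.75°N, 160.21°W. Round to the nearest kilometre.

Δλ = -160.21 − 158.65 = -318.86°; wrapped into (−180°, 180°]: 41.14°.
Δφ = 21.75 − 53.02 = -31.27°.
a = sin²(Δφ/2) + cos φ₁ · cos φ₂ · sin²(Δλ/2) = 0.141607.
c = 2·atan2(√a, √(1−a)) = 0.77161 rad → d = 6371·c ≈ 4915.95 km.

4916 km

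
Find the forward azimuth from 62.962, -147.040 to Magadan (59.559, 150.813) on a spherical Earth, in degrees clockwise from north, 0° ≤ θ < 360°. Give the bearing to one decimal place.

292.0°

Δλ = 150.813 − -147.040 = 297.853°; wrapped into (−180°, 180°]: -62.147°.
θ = atan2( sin Δλ · cos φ₂ , cos φ₁ · sin φ₂ − sin φ₁ · cos φ₂ · cos Δλ )
  = atan2(-0.44795, 0.18108) = -67.990° → normalised to [0°, 360°): 292.010°.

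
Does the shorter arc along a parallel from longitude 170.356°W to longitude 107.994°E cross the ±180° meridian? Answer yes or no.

Naïve |107.994 − -170.356| = 278.35° > 180°, so the shorter arc goes the other way round — across 180°.
Signed shortest Δλ = ((107.994 − -170.356 + 180) mod 360) − 180 = -81.65°.
Going west by 81.65° from -170.356° passes through 180° before reaching +107.994°.

Yes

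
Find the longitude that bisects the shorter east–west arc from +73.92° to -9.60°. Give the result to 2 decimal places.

+32.16°

Signed shortest Δλ from +73.92° to -9.60° is -83.52°.
Midpoint longitude = +73.92° + (-83.52°)/2 = +73.92° − 41.76° = +32.16°.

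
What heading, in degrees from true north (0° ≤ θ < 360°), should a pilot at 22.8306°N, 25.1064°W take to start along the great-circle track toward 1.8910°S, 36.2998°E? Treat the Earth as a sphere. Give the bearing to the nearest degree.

Δλ = 36.2998 − -25.1064 = 61.4062°.
θ = atan2( sin Δλ · cos φ₂ , cos φ₁ · sin φ₂ − sin φ₁ · cos φ₂ · cos Δλ )
  = atan2(0.87756, -0.21601) = 103.828° → normalised to [0°, 360°): 103.828°.

104°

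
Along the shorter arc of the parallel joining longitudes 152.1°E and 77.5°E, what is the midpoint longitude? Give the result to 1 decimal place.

114.8°E

Signed shortest Δλ from +152.1° to +77.5° is -74.6°.
Midpoint longitude = +152.1° + (-74.6°)/2 = +152.1° − 37.3° = +114.8°.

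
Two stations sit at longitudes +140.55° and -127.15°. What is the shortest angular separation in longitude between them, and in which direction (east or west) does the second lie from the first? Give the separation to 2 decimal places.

Raw difference: -127.15 − 140.55 = -267.7°.
Normalise into (−180°, 180°]: -267.7° + 360° = 92.3°.
Positive ⇒ the second point lies to the east; separation 92.30°.

92.30° east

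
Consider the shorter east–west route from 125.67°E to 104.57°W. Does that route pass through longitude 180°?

Yes

Naïve |-104.57 − 125.67| = 230.24° > 180°, so the shorter arc goes the other way round — across 180°.
Signed shortest Δλ = ((-104.57 − 125.67 + 180) mod 360) − 180 = 129.76°.
Going east by 129.76° from +125.67° passes through 180° before reaching -104.57°.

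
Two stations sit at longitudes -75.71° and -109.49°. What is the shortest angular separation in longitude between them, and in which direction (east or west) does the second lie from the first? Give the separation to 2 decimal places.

33.78° west

Raw difference: -109.49 − -75.71 = -33.78°.
Normalise into (−180°, 180°]: -33.78° stays -33.78°.
Negative ⇒ the second point lies to the west; separation 33.78°.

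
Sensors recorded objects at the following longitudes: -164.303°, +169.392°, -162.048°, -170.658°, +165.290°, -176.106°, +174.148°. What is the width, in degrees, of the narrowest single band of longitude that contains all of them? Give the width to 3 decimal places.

32.662°

Sort the longitudes: -176.106°, -170.658°, -164.303°, -162.048°, +165.290°, +169.392°, +174.148°.
Eastward gaps between consecutive values (wrapping around): 5.448°, 6.355°, 2.255°, 327.338°, 4.102°, 4.756°, 9.746°.
Largest gap = 327.338° ⇒ minimal covering band is its complement: 360° − 327.338° = 32.662°.
Band runs from +165.290° eastward to -162.048°, crossing the antimeridian.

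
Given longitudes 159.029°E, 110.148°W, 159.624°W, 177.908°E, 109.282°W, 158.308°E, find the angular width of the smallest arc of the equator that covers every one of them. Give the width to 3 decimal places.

92.410°

Sort the longitudes: -159.624°, -110.148°, -109.282°, +158.308°, +159.029°, +177.908°.
Eastward gaps between consecutive values (wrapping around): 49.476°, 0.866°, 267.590°, 0.721°, 18.879°, 22.468°.
Largest gap = 267.590° ⇒ minimal covering band is its complement: 360° − 267.590° = 92.410°.
Band runs from +158.308° eastward to -109.282°, crossing the antimeridian.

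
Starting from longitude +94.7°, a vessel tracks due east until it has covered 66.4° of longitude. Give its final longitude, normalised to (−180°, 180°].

Start at +94.7°; shift +66.4° → +161.1°.
+161.1° already lies in (−180°, 180°].

+161.1°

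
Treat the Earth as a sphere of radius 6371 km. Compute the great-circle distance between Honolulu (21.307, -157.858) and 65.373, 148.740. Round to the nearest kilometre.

Δλ = 148.740 − -157.858 = 306.598°; wrapped into (−180°, 180°]: -53.402°.
Δφ = 65.373 − 21.307 = 44.066°.
a = sin²(Δφ/2) + cos φ₁ · cos φ₂ · sin²(Δλ/2) = 0.219114.
c = 2·atan2(√a, √(1−a)) = 0.97427 rad → d = 6371·c ≈ 6207.07 km.

6207 km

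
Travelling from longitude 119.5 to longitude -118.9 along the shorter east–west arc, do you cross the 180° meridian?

Yes

Naïve |-118.9 − 119.5| = 238.4° > 180°, so the shorter arc goes the other way round — across 180°.
Signed shortest Δλ = ((-118.9 − 119.5 + 180) mod 360) − 180 = 121.6°.
Going east by 121.6° from +119.5° passes through 180° before reaching -118.9°.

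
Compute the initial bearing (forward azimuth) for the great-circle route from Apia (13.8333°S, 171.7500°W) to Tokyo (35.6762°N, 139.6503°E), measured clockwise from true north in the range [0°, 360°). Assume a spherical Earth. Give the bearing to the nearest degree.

Δλ = 139.6503 − -171.7500 = 311.4003°; wrapped into (−180°, 180°]: -48.5997°.
θ = atan2( sin Δλ · cos φ₂ , cos φ₁ · sin φ₂ − sin φ₁ · cos φ₂ · cos Δλ )
  = atan2(-0.60933, 0.69473) = -41.253° → normalised to [0°, 360°): 318.747°.

319°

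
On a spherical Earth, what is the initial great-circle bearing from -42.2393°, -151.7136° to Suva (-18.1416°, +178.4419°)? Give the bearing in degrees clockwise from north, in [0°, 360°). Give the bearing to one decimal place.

Δλ = 178.4419 − -151.7136 = 330.1555°; wrapped into (−180°, 180°]: -29.8445°.
θ = atan2( sin Δλ · cos φ₂ , cos φ₁ · sin φ₂ − sin φ₁ · cos φ₂ · cos Δλ )
  = atan2(-0.47291, 0.32357) = -55.619° → normalised to [0°, 360°): 304.381°.

304.4°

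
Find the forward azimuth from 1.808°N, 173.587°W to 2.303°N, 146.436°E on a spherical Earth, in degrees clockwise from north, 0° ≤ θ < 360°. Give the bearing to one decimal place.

Δλ = 146.436 − -173.587 = 320.023°; wrapped into (−180°, 180°]: -39.977°.
θ = atan2( sin Δλ · cos φ₂ , cos φ₁ · sin φ₂ − sin φ₁ · cos φ₂ · cos Δλ )
  = atan2(-0.64196, 0.01601) = -88.572° → normalised to [0°, 360°): 271.428°.

271.4°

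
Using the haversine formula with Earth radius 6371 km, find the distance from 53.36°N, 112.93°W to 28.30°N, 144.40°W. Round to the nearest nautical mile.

2044 nmi

Δλ = -144.40 − -112.93 = -31.47°.
Δφ = 28.30 − 53.36 = -25.06°.
a = sin²(Δφ/2) + cos φ₁ · cos φ₂ · sin²(Δλ/2) = 0.085711.
c = 2·atan2(√a, √(1−a)) = 0.59423 rad → d = 6371·c ≈ 3785.87 km ≈ 2044.21 nmi.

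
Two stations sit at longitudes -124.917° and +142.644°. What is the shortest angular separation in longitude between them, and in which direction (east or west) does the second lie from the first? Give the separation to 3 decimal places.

92.439° west

Raw difference: 142.644 − -124.917 = 267.561°.
Normalise into (−180°, 180°]: 267.561° − 360° = -92.439°.
Negative ⇒ the second point lies to the west; separation 92.439°.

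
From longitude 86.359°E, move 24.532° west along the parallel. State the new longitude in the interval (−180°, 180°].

Start at +86.359°; shift −24.532° → +61.827°.
+61.827° already lies in (−180°, 180°].

61.827°E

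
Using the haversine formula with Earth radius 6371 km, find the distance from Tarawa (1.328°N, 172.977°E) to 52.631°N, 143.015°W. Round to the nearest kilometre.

Δλ = -143.015 − 172.977 = -315.992°; wrapped into (−180°, 180°]: 44.008°.
Δφ = 52.631 − 1.328 = 51.303°.
a = sin²(Δφ/2) + cos φ₁ · cos φ₂ · sin²(Δλ/2) = 0.272578.
c = 2·atan2(√a, √(1−a)) = 1.09860 rad → d = 6371·c ≈ 6999.18 km.

6999 km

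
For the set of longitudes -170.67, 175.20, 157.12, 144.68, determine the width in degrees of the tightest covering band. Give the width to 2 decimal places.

Sort the longitudes: -170.67°, +144.68°, +157.12°, +175.20°.
Eastward gaps between consecutive values (wrapping around): 315.35°, 12.44°, 18.08°, 14.13°.
Largest gap = 315.35° ⇒ minimal covering band is its complement: 360° − 315.35° = 44.65°.
Band runs from +144.68° eastward to -170.67°, crossing the antimeridian.

44.65°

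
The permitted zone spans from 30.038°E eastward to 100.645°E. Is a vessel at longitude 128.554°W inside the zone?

Band width going east from +30.038° to +100.645°: ((100.645 − 30.038) mod 360) = 70.607°.
Offset of -128.554° east of the west edge: ((-128.554 − 30.038) mod 360) = 201.408°.
201.408° > 70.607° ⇒ outside.

No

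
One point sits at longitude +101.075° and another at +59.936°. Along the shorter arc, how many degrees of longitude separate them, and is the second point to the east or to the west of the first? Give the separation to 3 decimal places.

41.139° west

Raw difference: 59.936 − 101.075 = -41.139°.
Normalise into (−180°, 180°]: -41.139° stays -41.139°.
Negative ⇒ the second point lies to the west; separation 41.139°.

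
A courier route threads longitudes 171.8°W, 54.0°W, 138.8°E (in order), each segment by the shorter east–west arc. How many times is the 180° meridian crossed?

1

Leg 1: -171.8° → -54.0°, shortest Δλ = 117.8° (east) — does not cross 180°.
Leg 2: -54.0° → +138.8°, shortest Δλ = -167.2° (west) — crosses 180°.
Total crossings: 1.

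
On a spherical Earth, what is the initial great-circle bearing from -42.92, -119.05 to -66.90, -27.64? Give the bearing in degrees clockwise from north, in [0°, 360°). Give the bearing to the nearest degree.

150°

Δλ = -27.64 − -119.05 = 91.41°.
θ = atan2( sin Δλ · cos φ₂ , cos φ₁ · sin φ₂ − sin φ₁ · cos φ₂ · cos Δλ )
  = atan2(0.39222, -0.68016) = 150.030° → normalised to [0°, 360°): 150.030°.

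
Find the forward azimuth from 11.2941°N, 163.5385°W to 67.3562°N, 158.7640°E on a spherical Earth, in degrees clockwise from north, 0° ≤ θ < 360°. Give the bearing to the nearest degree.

Δλ = 158.7640 − -163.5385 = 322.3025°; wrapped into (−180°, 180°]: -37.6975°.
θ = atan2( sin Δλ · cos φ₂ , cos φ₁ · sin φ₂ − sin φ₁ · cos φ₂ · cos Δλ )
  = atan2(-0.23543, 0.84538) = -15.562° → normalised to [0°, 360°): 344.438°.

344°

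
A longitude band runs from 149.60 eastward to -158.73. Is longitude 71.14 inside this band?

Band width going east from +149.60° to -158.73°: ((-158.73 − 149.60) mod 360) = 51.67°.
Offset of +71.14° east of the west edge: ((71.14 − 149.60) mod 360) = 281.54°.
281.54° > 51.67° ⇒ outside.

No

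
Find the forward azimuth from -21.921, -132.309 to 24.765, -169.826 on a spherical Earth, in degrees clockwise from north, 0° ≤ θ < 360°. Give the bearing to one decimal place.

319.9°

Δλ = -169.826 − -132.309 = -37.517°.
θ = atan2( sin Δλ · cos φ₂ , cos φ₁ · sin φ₂ − sin φ₁ · cos φ₂ · cos Δλ )
  = atan2(-0.55299, 0.65749) = -40.066° → normalised to [0°, 360°): 319.934°.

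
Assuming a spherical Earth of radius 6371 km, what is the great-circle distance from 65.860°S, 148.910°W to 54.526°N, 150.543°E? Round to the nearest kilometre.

14321 km

Δλ = 150.543 − -148.910 = 299.453°; wrapped into (−180°, 180°]: -60.547°.
Δφ = 54.526 − -65.860 = 120.386°.
a = sin²(Δφ/2) + cos φ₁ · cos φ₂ · sin²(Δλ/2) = 0.813230.
c = 2·atan2(√a, √(1−a)) = 2.24780 rad → d = 6371·c ≈ 14320.73 km.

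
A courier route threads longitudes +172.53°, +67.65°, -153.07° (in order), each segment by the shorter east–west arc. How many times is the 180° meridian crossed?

Leg 1: +172.53° → +67.65°, shortest Δλ = -104.88° (west) — does not cross 180°.
Leg 2: +67.65° → -153.07°, shortest Δλ = 139.28° (east) — crosses 180°.
Total crossings: 1.

1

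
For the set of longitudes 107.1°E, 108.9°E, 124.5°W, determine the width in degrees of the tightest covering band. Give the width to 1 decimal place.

Sort the longitudes: -124.5°, +107.1°, +108.9°.
Eastward gaps between consecutive values (wrapping around): 231.6°, 1.8°, 126.6°.
Largest gap = 231.6° ⇒ minimal covering band is its complement: 360° − 231.6° = 128.4°.
Band runs from +107.1° eastward to -124.5°, crossing the antimeridian.

128.4°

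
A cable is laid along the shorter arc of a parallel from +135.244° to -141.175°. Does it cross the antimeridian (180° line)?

Naïve |-141.175 − 135.244| = 276.419° > 180°, so the shorter arc goes the other way round — across 180°.
Signed shortest Δλ = ((-141.175 − 135.244 + 180) mod 360) − 180 = 83.581°.
Going east by 83.581° from +135.244° passes through 180° before reaching -141.175°.

Yes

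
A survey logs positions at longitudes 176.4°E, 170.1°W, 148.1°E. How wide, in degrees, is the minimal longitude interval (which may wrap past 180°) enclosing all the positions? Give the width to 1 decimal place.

41.8°

Sort the longitudes: -170.1°, +148.1°, +176.4°.
Eastward gaps between consecutive values (wrapping around): 318.2°, 28.3°, 13.5°.
Largest gap = 318.2° ⇒ minimal covering band is its complement: 360° − 318.2° = 41.8°.
Band runs from +148.1° eastward to -170.1°, crossing the antimeridian.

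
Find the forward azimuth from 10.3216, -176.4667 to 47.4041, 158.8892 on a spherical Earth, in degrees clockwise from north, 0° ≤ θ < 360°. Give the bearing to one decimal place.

Δλ = 158.8892 − -176.4667 = 335.3559°; wrapped into (−180°, 180°]: -24.6441°.
θ = atan2( sin Δλ · cos φ₂ , cos φ₁ · sin φ₂ − sin φ₁ · cos φ₂ · cos Δλ )
  = atan2(-0.28222, 0.61401) = -24.685° → normalised to [0°, 360°): 335.315°.

335.3°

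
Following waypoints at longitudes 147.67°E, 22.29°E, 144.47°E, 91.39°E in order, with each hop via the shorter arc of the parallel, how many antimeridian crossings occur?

Leg 1: +147.67° → +22.29°, shortest Δλ = -125.38° (west) — does not cross 180°.
Leg 2: +22.29° → +144.47°, shortest Δλ = 122.18° (east) — does not cross 180°.
Leg 3: +144.47° → +91.39°, shortest Δλ = -53.08° (west) — does not cross 180°.
Total crossings: 0.

0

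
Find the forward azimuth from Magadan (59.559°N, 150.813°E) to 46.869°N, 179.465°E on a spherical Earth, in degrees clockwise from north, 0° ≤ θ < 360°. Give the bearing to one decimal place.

114.2°

Δλ = 179.465 − 150.813 = 28.652°.
θ = atan2( sin Δλ · cos φ₂ , cos φ₁ · sin φ₂ − sin φ₁ · cos φ₂ · cos Δλ )
  = atan2(0.32781, -0.14750) = 114.226° → normalised to [0°, 360°): 114.226°.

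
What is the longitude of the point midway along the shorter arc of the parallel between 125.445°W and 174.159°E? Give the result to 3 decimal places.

155.643°W

Signed shortest Δλ from -125.445° to +174.159° is -60.396°.
Midpoint longitude = -125.445° + (-60.396°)/2 = -125.445° − 30.198° = -155.643°.
(The naïve average (-125.445 + +174.159)/2 = 24.357° is on the wrong side of the globe.)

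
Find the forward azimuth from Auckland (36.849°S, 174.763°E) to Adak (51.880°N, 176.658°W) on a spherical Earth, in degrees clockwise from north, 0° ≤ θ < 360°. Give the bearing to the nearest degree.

5°

Δλ = -176.658 − 174.763 = -351.421°; wrapped into (−180°, 180°]: 8.579°.
θ = atan2( sin Δλ · cos φ₂ , cos φ₁ · sin φ₂ − sin φ₁ · cos φ₂ · cos Δλ )
  = atan2(0.09209, 0.99561) = 5.284° → normalised to [0°, 360°): 5.284°.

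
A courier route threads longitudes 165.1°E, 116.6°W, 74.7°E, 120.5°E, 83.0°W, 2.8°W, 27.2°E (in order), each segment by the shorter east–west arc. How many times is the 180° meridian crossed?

3

Leg 1: +165.1° → -116.6°, shortest Δλ = 78.3° (east) — crosses 180°.
Leg 2: -116.6° → +74.7°, shortest Δλ = -168.7° (west) — crosses 180°.
Leg 3: +74.7° → +120.5°, shortest Δλ = 45.8° (east) — does not cross 180°.
Leg 4: +120.5° → -83.0°, shortest Δλ = 156.5° (east) — crosses 180°.
Leg 5: -83.0° → -2.8°, shortest Δλ = 80.2° (east) — does not cross 180°.
Leg 6: -2.8° → +27.2°, shortest Δλ = 30.0° (east) — does not cross 180°.
Total crossings: 3.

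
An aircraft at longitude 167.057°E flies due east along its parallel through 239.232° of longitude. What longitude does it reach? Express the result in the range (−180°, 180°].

46.289°E

Start at +167.057°; shift +239.232° → +406.289°.
+406.289° lies outside (−180°, 180°]; subtract 360° → +46.289°.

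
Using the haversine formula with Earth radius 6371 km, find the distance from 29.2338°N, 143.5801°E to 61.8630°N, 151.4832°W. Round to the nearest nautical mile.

Δλ = -151.4832 − 143.5801 = -295.0633°; wrapped into (−180°, 180°]: 64.9367°.
Δφ = 61.8630 − 29.2338 = 32.6292°.
a = sin²(Δφ/2) + cos φ₁ · cos φ₂ · sin²(Δλ/2) = 0.197507.
c = 2·atan2(√a, √(1−a)) = 0.92105 rad → d = 6371·c ≈ 5867.99 km ≈ 3168.46 nmi.

3168 nmi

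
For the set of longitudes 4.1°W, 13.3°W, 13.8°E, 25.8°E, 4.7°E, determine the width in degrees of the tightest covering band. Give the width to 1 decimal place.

39.1°

Sort the longitudes: -13.3°, -4.1°, +4.7°, +13.8°, +25.8°.
Eastward gaps between consecutive values (wrapping around): 9.2°, 8.8°, 9.1°, 12.0°, 320.9°.
Largest gap = 320.9° ⇒ minimal covering band is its complement: 360° − 320.9° = 39.1°.
Band runs from -13.3° eastward to +25.8°.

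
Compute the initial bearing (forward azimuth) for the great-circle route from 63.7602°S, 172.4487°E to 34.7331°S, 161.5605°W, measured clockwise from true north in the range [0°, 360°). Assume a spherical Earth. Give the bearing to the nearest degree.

Δλ = -161.5605 − 172.4487 = -334.0092°; wrapped into (−180°, 180°]: 25.9908°.
θ = atan2( sin Δλ · cos φ₂ , cos φ₁ · sin φ₂ − sin φ₁ · cos φ₂ · cos Δλ )
  = atan2(0.36014, 0.41067) = 41.249° → normalised to [0°, 360°): 41.249°.

41°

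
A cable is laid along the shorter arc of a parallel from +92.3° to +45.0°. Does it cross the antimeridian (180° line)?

No

Signed shortest Δλ = ((45.0 − 92.3 + 180) mod 360) − 180 = -47.3°.
Going west by 47.3° from +92.3° reaches +45.0° without touching 180°.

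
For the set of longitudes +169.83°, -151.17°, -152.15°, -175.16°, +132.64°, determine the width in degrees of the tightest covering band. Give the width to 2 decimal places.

Sort the longitudes: -175.16°, -152.15°, -151.17°, +132.64°, +169.83°.
Eastward gaps between consecutive values (wrapping around): 23.01°, 0.98°, 283.81°, 37.19°, 15.01°.
Largest gap = 283.81° ⇒ minimal covering band is its complement: 360° − 283.81° = 76.19°.
Band runs from +132.64° eastward to -151.17°, crossing the antimeridian.

76.19°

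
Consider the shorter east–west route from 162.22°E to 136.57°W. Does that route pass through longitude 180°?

Yes

Naïve |-136.57 − 162.22| = 298.79° > 180°, so the shorter arc goes the other way round — across 180°.
Signed shortest Δλ = ((-136.57 − 162.22 + 180) mod 360) − 180 = 61.21°.
Going east by 61.21° from +162.22° passes through 180° before reaching -136.57°.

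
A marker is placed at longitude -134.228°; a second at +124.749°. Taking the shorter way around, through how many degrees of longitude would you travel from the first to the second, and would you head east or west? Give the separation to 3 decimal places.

Raw difference: 124.749 − -134.228 = 258.977°.
Normalise into (−180°, 180°]: 258.977° − 360° = -101.023°.
Negative ⇒ the second point lies to the west; separation 101.023°.

101.023° west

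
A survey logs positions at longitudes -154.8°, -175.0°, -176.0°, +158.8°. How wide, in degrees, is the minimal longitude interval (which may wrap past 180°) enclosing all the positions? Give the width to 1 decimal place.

Sort the longitudes: -176.0°, -175.0°, -154.8°, +158.8°.
Eastward gaps between consecutive values (wrapping around): 1.0°, 20.2°, 313.6°, 25.2°.
Largest gap = 313.6° ⇒ minimal covering band is its complement: 360° − 313.6° = 46.4°.
Band runs from +158.8° eastward to -154.8°, crossing the antimeridian.

46.4°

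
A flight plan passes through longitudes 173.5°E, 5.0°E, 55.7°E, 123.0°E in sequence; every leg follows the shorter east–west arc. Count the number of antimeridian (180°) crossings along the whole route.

0

Leg 1: +173.5° → +5.0°, shortest Δλ = -168.5° (west) — does not cross 180°.
Leg 2: +5.0° → +55.7°, shortest Δλ = 50.7° (east) — does not cross 180°.
Leg 3: +55.7° → +123.0°, shortest Δλ = 67.3° (east) — does not cross 180°.
Total crossings: 0.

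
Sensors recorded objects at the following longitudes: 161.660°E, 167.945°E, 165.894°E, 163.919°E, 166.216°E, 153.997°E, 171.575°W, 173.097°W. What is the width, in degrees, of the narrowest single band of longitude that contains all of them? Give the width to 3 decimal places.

34.428°

Sort the longitudes: -173.097°, -171.575°, +153.997°, +161.660°, +163.919°, +165.894°, +166.216°, +167.945°.
Eastward gaps between consecutive values (wrapping around): 1.522°, 325.572°, 7.663°, 2.259°, 1.975°, 0.322°, 1.729°, 18.958°.
Largest gap = 325.572° ⇒ minimal covering band is its complement: 360° − 325.572° = 34.428°.
Band runs from +153.997° eastward to -171.575°, crossing the antimeridian.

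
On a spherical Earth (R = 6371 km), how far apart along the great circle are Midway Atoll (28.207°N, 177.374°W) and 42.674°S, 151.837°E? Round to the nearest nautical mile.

Δλ = 151.837 − -177.374 = 329.211°; wrapped into (−180°, 180°]: -30.789°.
Δφ = -42.674 − 28.207 = -70.881°.
a = sin²(Δφ/2) + cos φ₁ · cos φ₂ · sin²(Δλ/2) = 0.381893.
c = 2·atan2(√a, √(1−a)) = 1.33233 rad → d = 6371·c ≈ 8488.27 km ≈ 4583.30 nmi.

4583 nmi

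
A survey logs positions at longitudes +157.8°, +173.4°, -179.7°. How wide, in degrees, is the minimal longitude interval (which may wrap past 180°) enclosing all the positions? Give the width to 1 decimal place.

Sort the longitudes: -179.7°, +157.8°, +173.4°.
Eastward gaps between consecutive values (wrapping around): 337.5°, 15.6°, 6.9°.
Largest gap = 337.5° ⇒ minimal covering band is its complement: 360° − 337.5° = 22.5°.
Band runs from +157.8° eastward to -179.7°, crossing the antimeridian.

22.5°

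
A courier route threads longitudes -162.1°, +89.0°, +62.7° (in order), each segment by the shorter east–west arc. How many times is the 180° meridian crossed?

1

Leg 1: -162.1° → +89.0°, shortest Δλ = -108.9° (west) — crosses 180°.
Leg 2: +89.0° → +62.7°, shortest Δλ = -26.3° (west) — does not cross 180°.
Total crossings: 1.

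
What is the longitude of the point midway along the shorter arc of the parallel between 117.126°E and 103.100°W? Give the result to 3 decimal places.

Signed shortest Δλ from +117.126° to -103.100° is +139.774°.
Midpoint longitude = +117.126° + (+139.774°)/2 = +117.126° + 69.887° = +187.013°.
Normalise into (−180°, 180°]: -172.987°.
(The naïve average (+117.126 + -103.100)/2 = 7.013° is on the wrong side of the globe.)

172.987°W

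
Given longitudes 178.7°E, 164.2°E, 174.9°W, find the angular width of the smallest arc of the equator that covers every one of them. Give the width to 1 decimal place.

20.9°

Sort the longitudes: -174.9°, +164.2°, +178.7°.
Eastward gaps between consecutive values (wrapping around): 339.1°, 14.5°, 6.4°.
Largest gap = 339.1° ⇒ minimal covering band is its complement: 360° − 339.1° = 20.9°.
Band runs from +164.2° eastward to -174.9°, crossing the antimeridian.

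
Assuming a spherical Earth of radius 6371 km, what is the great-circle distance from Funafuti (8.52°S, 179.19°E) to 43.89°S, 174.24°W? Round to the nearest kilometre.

3984 km

Δλ = -174.24 − 179.19 = -353.43°; wrapped into (−180°, 180°]: 6.57°.
Δφ = -43.89 − -8.52 = -35.37°.
a = sin²(Δφ/2) + cos φ₁ · cos φ₂ · sin²(Δλ/2) = 0.094625.
c = 2·atan2(√a, √(1−a)) = 0.62536 rad → d = 6371·c ≈ 3984.19 km.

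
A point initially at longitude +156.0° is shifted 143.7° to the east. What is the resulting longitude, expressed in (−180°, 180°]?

-60.3°

Start at +156.0°; shift +143.7° → +299.7°.
+299.7° lies outside (−180°, 180°]; subtract 360° → -60.3°.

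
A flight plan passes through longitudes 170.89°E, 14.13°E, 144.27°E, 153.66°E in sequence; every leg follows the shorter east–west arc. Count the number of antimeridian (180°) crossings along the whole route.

Leg 1: +170.89° → +14.13°, shortest Δλ = -156.76° (west) — does not cross 180°.
Leg 2: +14.13° → +144.27°, shortest Δλ = 130.14° (east) — does not cross 180°.
Leg 3: +144.27° → +153.66°, shortest Δλ = 9.39° (east) — does not cross 180°.
Total crossings: 0.

0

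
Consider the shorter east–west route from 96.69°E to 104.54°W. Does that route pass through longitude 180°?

Yes

Naïve |-104.54 − 96.69| = 201.23° > 180°, so the shorter arc goes the other way round — across 180°.
Signed shortest Δλ = ((-104.54 − 96.69 + 180) mod 360) − 180 = 158.77°.
Going east by 158.77° from +96.69° passes through 180° before reaching -104.54°.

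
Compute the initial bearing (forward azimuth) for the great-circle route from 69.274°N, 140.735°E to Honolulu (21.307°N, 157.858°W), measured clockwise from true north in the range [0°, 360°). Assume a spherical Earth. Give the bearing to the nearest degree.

109°

Δλ = -157.858 − 140.735 = -298.593°; wrapped into (−180°, 180°]: 61.407°.
θ = atan2( sin Δλ · cos φ₂ , cos φ₁ · sin φ₂ − sin φ₁ · cos φ₂ · cos Δλ )
  = atan2(0.81802, -0.28842) = 109.422° → normalised to [0°, 360°): 109.422°.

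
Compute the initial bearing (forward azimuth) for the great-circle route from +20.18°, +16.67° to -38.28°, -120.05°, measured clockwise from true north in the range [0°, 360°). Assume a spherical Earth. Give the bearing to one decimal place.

Δλ = -120.05 − 16.67 = -136.72°.
θ = atan2( sin Δλ · cos φ₂ , cos φ₁ · sin φ₂ − sin φ₁ · cos φ₂ · cos Δλ )
  = atan2(-0.53816, -0.38433) = -125.533° → normalised to [0°, 360°): 234.467°.

234.5°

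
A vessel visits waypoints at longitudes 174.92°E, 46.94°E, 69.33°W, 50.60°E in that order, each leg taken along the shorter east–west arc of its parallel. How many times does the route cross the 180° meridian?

0

Leg 1: +174.92° → +46.94°, shortest Δλ = -127.98° (west) — does not cross 180°.
Leg 2: +46.94° → -69.33°, shortest Δλ = -116.27° (west) — does not cross 180°.
Leg 3: -69.33° → +50.60°, shortest Δλ = 119.93° (east) — does not cross 180°.
Total crossings: 0.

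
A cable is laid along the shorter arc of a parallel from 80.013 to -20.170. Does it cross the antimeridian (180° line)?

Signed shortest Δλ = ((-20.170 − 80.013 + 180) mod 360) − 180 = -100.183°.
Going west by 100.183° from +80.013° reaches -20.170° without touching 180°.

No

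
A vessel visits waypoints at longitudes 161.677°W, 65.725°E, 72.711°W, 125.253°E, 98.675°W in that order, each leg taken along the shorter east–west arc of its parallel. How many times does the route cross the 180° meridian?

3

Leg 1: -161.677° → +65.725°, shortest Δλ = -132.598° (west) — crosses 180°.
Leg 2: +65.725° → -72.711°, shortest Δλ = -138.436° (west) — does not cross 180°.
Leg 3: -72.711° → +125.253°, shortest Δλ = -162.036° (west) — crosses 180°.
Leg 4: +125.253° → -98.675°, shortest Δλ = 136.072° (east) — crosses 180°.
Total crossings: 3.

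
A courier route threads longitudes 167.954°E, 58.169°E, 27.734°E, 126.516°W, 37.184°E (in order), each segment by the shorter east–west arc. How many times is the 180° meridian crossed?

0

Leg 1: +167.954° → +58.169°, shortest Δλ = -109.785° (west) — does not cross 180°.
Leg 2: +58.169° → +27.734°, shortest Δλ = -30.435° (west) — does not cross 180°.
Leg 3: +27.734° → -126.516°, shortest Δλ = -154.25° (west) — does not cross 180°.
Leg 4: -126.516° → +37.184°, shortest Δλ = 163.7° (east) — does not cross 180°.
Total crossings: 0.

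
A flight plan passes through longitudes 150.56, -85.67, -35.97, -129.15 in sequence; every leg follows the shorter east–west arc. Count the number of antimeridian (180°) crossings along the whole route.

Leg 1: +150.56° → -85.67°, shortest Δλ = 123.77° (east) — crosses 180°.
Leg 2: -85.67° → -35.97°, shortest Δλ = 49.7° (east) — does not cross 180°.
Leg 3: -35.97° → -129.15°, shortest Δλ = -93.18° (west) — does not cross 180°.
Total crossings: 1.

1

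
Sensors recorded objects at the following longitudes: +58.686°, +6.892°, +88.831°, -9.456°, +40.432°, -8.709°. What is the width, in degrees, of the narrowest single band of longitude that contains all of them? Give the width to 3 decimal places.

98.287°

Sort the longitudes: -9.456°, -8.709°, +6.892°, +40.432°, +58.686°, +88.831°.
Eastward gaps between consecutive values (wrapping around): 0.747°, 15.601°, 33.540°, 18.254°, 30.145°, 261.713°.
Largest gap = 261.713° ⇒ minimal covering band is its complement: 360° − 261.713° = 98.287°.
Band runs from -9.456° eastward to +88.831°.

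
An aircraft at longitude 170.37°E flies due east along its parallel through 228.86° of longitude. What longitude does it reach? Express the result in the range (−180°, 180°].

Start at +170.37°; shift +228.86° → +399.23°.
+399.23° lies outside (−180°, 180°]; subtract 360° → +39.23°.

39.23°E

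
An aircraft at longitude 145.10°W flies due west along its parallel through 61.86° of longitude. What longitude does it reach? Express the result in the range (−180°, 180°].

Start at -145.10°; shift −61.86° → -206.96°.
-206.96° lies outside (−180°, 180°]; add 360° → +153.04°.

153.04°E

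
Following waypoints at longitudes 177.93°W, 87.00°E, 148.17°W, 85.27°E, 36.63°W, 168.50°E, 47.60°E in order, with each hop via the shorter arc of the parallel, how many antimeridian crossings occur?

4

Leg 1: -177.93° → +87.00°, shortest Δλ = -95.07° (west) — crosses 180°.
Leg 2: +87.00° → -148.17°, shortest Δλ = 124.83° (east) — crosses 180°.
Leg 3: -148.17° → +85.27°, shortest Δλ = -126.56° (west) — crosses 180°.
Leg 4: +85.27° → -36.63°, shortest Δλ = -121.9° (west) — does not cross 180°.
Leg 5: -36.63° → +168.50°, shortest Δλ = -154.87° (west) — crosses 180°.
Leg 6: +168.50° → +47.60°, shortest Δλ = -120.9° (west) — does not cross 180°.
Total crossings: 4.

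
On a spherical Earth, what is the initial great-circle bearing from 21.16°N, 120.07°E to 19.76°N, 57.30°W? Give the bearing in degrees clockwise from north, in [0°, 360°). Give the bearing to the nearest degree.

356°

Δλ = -57.30 − 120.07 = -177.37°.
θ = atan2( sin Δλ · cos φ₂ , cos φ₁ · sin φ₂ − sin φ₁ · cos φ₂ · cos Δλ )
  = atan2(-0.04318, 0.65465) = -3.774° → normalised to [0°, 360°): 356.226°.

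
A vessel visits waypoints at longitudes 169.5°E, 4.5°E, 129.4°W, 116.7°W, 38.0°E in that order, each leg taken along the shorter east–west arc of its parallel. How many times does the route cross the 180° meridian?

Leg 1: +169.5° → +4.5°, shortest Δλ = -165.0° (west) — does not cross 180°.
Leg 2: +4.5° → -129.4°, shortest Δλ = -133.9° (west) — does not cross 180°.
Leg 3: -129.4° → -116.7°, shortest Δλ = 12.7° (east) — does not cross 180°.
Leg 4: -116.7° → +38.0°, shortest Δλ = 154.7° (east) — does not cross 180°.
Total crossings: 0.

0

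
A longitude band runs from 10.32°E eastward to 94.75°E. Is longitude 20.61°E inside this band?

Band width going east from +10.32° to +94.75°: ((94.75 − 10.32) mod 360) = 84.43°.
Offset of +20.61° east of the west edge: ((20.61 − 10.32) mod 360) = 10.29°.
10.29° ≤ 84.43° ⇒ inside.

Yes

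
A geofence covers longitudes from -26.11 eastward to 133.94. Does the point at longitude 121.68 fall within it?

Band width going east from -26.11° to +133.94°: ((133.94 − -26.11) mod 360) = 160.05°.
Offset of +121.68° east of the west edge: ((121.68 − -26.11) mod 360) = 147.79°.
147.79° ≤ 160.05° ⇒ inside.

Yes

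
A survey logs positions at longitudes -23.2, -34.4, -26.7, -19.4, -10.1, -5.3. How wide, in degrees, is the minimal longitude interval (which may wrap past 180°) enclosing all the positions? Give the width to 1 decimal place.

Sort the longitudes: -34.4°, -26.7°, -23.2°, -19.4°, -10.1°, -5.3°.
Eastward gaps between consecutive values (wrapping around): 7.7°, 3.5°, 3.8°, 9.3°, 4.8°, 330.9°.
Largest gap = 330.9° ⇒ minimal covering band is its complement: 360° − 330.9° = 29.1°.
Band runs from -34.4° eastward to -5.3°.

29.1°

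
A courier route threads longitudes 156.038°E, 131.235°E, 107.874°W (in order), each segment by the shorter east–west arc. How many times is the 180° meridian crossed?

Leg 1: +156.038° → +131.235°, shortest Δλ = -24.803° (west) — does not cross 180°.
Leg 2: +131.235° → -107.874°, shortest Δλ = 120.891° (east) — crosses 180°.
Total crossings: 1.

1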